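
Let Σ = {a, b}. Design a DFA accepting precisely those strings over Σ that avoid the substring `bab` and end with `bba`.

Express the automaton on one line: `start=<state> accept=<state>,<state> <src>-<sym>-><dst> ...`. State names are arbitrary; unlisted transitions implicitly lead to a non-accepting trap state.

Build one automaton per condition and run them in lockstep. One (4 states) tracks partial matches of the forbidden pattern `bab`; the other (4 states) tracks how much of the suffix `bba` has currently been matched. Each combined state is a pair, one component from each; accept when both components accept. Minimizing collapses redundant product states.
        a   b  
>  q0   q0  q1 
   q1   q2  q3 
   q2   q0  q4 
   q3   q5  q3 
   q4   q4  q4 
 * q5   q0  q4 
(> = start, * = accepting)

start=q0 accept=q5 q0-a->q0 q0-b->q1 q1-a->q2 q1-b->q3 q2-a->q0 q2-b->q4 q3-a->q5 q3-b->q3 q4-a->q4 q4-b->q4 q5-a->q0 q5-b->q4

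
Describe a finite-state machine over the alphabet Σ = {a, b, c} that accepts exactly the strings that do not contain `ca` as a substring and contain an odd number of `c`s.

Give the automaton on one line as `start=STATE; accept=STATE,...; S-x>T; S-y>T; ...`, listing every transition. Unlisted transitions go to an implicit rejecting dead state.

start=s0; accept=s1,s3; s0-a>s0; s0-b>s0; s0-c>s1; s1-a>s2; s1-b>s3; s1-c>s4; s2-a>s2; s2-b>s2; s2-c>s2; s3-a>s3; s3-b>s3; s3-c>s4; s4-a>s2; s4-b>s0; s4-c>s1

Run two small machines in parallel and take their product. One (3 states) tracks partial matches of the forbidden pattern `ca`; the other (2 states) tracks the count of `c`s modulo 2. Each combined state is a pair, one component from each; accept when both components accept. Minimizing collapses redundant product states.
With 5 states:
        a   b   c  
>  s0   s0  s0  s1 
 * s1   s2  s3  s4 
   s2   s2  s2  s2 
 * s3   s3  s3  s4 
   s4   s2  s0  s1 
(> = start, * = accepting)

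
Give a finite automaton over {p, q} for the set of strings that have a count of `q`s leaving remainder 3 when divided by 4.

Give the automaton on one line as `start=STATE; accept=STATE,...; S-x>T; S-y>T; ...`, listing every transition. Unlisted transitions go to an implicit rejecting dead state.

start=s0; accept=s3; s0-p>s0; s0-q>s1; s1-p>s1; s1-q>s2; s2-p>s2; s2-q>s3; s3-p>s3; s3-q>s0

The only thing that matters is how many `q`s have appeared, reduced mod 4. Use one state per residue: s0 for 0, …, s3 for 3. Reading `q` moves to the next residue; anything else stays put. s3 is accepting.
4 states suffice.
        p   q  
>  s0   s0  s1 
   s1   s1  s2 
   s2   s2  s3 
 * s3   s3  s0 
(> = start, * = accepting)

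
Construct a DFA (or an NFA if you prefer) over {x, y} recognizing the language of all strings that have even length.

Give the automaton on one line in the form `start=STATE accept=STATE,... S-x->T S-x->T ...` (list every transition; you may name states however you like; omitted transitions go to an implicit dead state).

start=s0 accept=s0 s0-x->s1 s0-y->s1 s1-x->s0 s1-y->s0

Only the length mod 2 matters, so use a 2-cycle: from any state, every input symbol moves to the next state, wrapping s1 back to s0. Mark s0 accepting.
2 states suffice.
        x   y  
>* s0   s1  s1 
   s1   s0  s0 
(> = start, * = accepting)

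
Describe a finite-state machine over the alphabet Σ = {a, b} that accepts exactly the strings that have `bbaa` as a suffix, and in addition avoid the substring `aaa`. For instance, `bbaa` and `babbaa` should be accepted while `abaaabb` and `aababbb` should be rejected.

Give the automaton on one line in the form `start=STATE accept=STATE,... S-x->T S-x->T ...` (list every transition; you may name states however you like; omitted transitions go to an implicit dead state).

Build one automaton per condition and run them in lockstep. One (5 states) tracks how much of the suffix `bbaa` has currently been matched; the other (4 states) tracks partial matches of the forbidden pattern `aaa`. Each combined state is a pair, one component from each; accept when both components accept. After merging equivalent states the machine shrinks.
        a   b  
>  S0   S1  S2 
   S1   S3  S2 
   S2   S1  S4 
   S3   S5  S2 
   S4   S6  S4 
   S5   S5  S5 
   S6   S7  S2 
 * S7   S5  S2 
(> = start, * = accepting)

start=S0 accept=S7 S0-a->S1 S0-b->S2 S1-a->S3 S1-b->S2 S2-a->S1 S2-b->S4 S3-a->S5 S3-b->S2 S4-a->S6 S4-b->S4 S5-a->S5 S5-b->S5 S6-a->S7 S6-b->S2 S7-a->S5 S7-b->S2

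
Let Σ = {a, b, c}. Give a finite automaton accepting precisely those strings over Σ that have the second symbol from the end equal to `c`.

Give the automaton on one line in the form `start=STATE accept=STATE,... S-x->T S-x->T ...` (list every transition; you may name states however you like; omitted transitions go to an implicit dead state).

Because acceptance depends on a position counted from the end, the machine has to buffer the most recent 2 symbols. Make each state the string of the last up-to-2 symbols read; on input `x` shift the window left and append `x`. Accept when the buffered window has length 2 and begins with `c`.
13 states suffice.
          a    b    c  
>  q0     q1   q2   q3 
   q1     q4   q5   q6 
   q2     q7   q8   q9 
   q3    q10  q11  q12 
   q4     q4   q5   q6 
   q5     q7   q8   q9 
   q6    q10  q11  q12 
   q7     q4   q5   q6 
   q8     q7   q8   q9 
   q9    q10  q11  q12 
 * q10    q4   q5   q6 
 * q11    q7   q8   q9 
 * q12   q10  q11  q12 
(> = start, * = accepting)

start=q0 accept=q10,q11,q12 q0-a->q1 q0-b->q2 q0-c->q3 q1-a->q4 q1-b->q5 q1-c->q6 q2-a->q7 q2-b->q8 q2-c->q9 q3-a->q10 q3-b->q11 q3-c->q12 q4-a->q4 q4-b->q5 q4-c->q6 q5-a->q7 q5-b->q8 q5-c->q9 q6-a->q10 q6-b->q11 q6-c->q12 q7-a->q4 q7-b->q5 q7-c->q6 q8-a->q7 q8-b->q8 q8-c->q9 q9-a->q10 q9-b->q11 q9-c->q12 q10-a->q4 q10-b->q5 q10-c->q6 q11-a->q7 q11-b->q8 q11-c->q9 q12-a->q10 q12-b->q11 q12-c->q12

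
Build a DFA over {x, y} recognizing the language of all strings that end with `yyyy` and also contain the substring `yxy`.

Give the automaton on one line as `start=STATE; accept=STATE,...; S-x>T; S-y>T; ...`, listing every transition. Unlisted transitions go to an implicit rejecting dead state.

Run two small machines in parallel and take their product. The first has 5 states tracking how much of the suffix `yyyy` has currently been matched; the second has 4 states tracking whether and how much of `yxy` has been seen. A product state is a pair (one from each), accepting exactly when both do.
11 states suffice.
       x  y 
>  A   A  B 
   B   C  D 
   C   A  E 
   D   C  F 
   E   G  H 
   F   C  I 
   G   G  E 
   H   G  J 
   I   C  I 
   J   G  K 
 * K   G  K 
(> = start, * = accepting)

start=A; accept=K; A-x>A; A-y>B; B-x>C; B-y>D; C-x>A; C-y>E; D-x>C; D-y>F; E-x>G; E-y>H; F-x>C; F-y>I; G-x>G; G-y>E; H-x>G; H-y>J; I-x>C; I-y>I; J-x>G; J-y>K; K-x>G; K-y>K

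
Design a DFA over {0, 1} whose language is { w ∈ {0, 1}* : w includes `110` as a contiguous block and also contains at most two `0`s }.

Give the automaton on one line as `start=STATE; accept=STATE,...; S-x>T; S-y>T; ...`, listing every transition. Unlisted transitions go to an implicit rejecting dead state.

Handle the two conditions separately and then intersect. One (4 states) tracks whether and how much of `110` has been seen; the other (4 states) tracks the count of `0`s, saturating at 3. Each combined state is a pair, one component from each; accept when both components accept.
       0  1 
>  A   B  C 
   B   D  E 
   C   B  F 
   D   G  H 
   E   D  I 
   F   J  F 
   G   G  K 
   H   G  L 
   I   M  I 
 * J   M  J 
   K   G  N 
   L   O  L 
 * M   O  M 
   N   O  N 
   O   O  O 
(> = start, * = accepting)

start=A; accept=J,M; A-0>B; A-1>C; B-0>D; B-1>E; C-0>B; C-1>F; D-0>G; D-1>H; E-0>D; E-1>I; F-0>J; F-1>F; G-0>G; G-1>K; H-0>G; H-1>L; I-0>M; I-1>I; J-0>M; J-1>J; K-0>G; K-1>N; L-0>O; L-1>L; M-0>O; M-1>M; N-0>O; N-1>N; O-0>O; O-1>O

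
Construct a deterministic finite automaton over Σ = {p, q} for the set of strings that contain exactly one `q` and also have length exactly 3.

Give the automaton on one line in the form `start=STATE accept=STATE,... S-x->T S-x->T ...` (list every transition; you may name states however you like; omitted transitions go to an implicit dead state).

Run two small machines in parallel and take their product. The first has 3 states tracking the count of `q`s, saturating at 2; the second has 5 states tracking the input length, saturating at 4. A product state is a pair (one from each), accepting exactly when both do. After merging equivalent states the machine shrinks.
        p   q  
>  S0   S1  S2 
   S1   S3  S4 
   S2   S4  S5 
   S3   S5  S6 
   S4   S6  S5 
   S5   S5  S5 
 * S6   S5  S5 
(> = start, * = accepting)

start=S0 accept=S6 S0-p->S1 S0-q->S2 S1-p->S3 S1-q->S4 S2-p->S4 S2-q->S5 S3-p->S5 S3-q->S6 S4-p->S6 S4-q->S5 S5-p->S5 S5-q->S5 S6-p->S5 S6-q->S5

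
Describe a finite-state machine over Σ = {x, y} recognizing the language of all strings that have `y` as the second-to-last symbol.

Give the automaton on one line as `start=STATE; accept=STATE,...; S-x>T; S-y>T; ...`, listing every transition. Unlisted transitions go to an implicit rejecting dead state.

start=s0; accept=s5,s6; s0-x>s1; s0-y>s2; s1-x>s3; s1-y>s4; s2-x>s5; s2-y>s6; s3-x>s3; s3-y>s4; s4-x>s5; s4-y>s6; s5-x>s3; s5-y>s4; s6-x>s5; s6-y>s6

A DFA must remember the last 2 symbols (since which symbol is second-to-last isn't known until the input ends). Use one state per possible window of the last ≤2 symbols; accept from those whose window starts with `y`.
A 7-state machine:
        x   y  
>  s0   s1  s2 
   s1   s3  s4 
   s2   s5  s6 
   s3   s3  s4 
   s4   s5  s6 
 * s5   s3  s4 
 * s6   s5  s6 
(> = start, * = accepting)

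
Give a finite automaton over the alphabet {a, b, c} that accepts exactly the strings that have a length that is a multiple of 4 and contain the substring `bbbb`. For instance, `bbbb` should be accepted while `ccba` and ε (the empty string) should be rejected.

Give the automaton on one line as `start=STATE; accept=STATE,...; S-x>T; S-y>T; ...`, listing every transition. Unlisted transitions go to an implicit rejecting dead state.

start=q0; accept=q13; q0-a>q1; q0-b>q2; q0-c>q1; q1-a>q3; q1-b>q4; q1-c>q3; q2-a>q3; q2-b>q5; q2-c>q3; q3-a>q6; q3-b>q7; q3-c>q6; q4-a>q6; q4-b>q8; q4-c>q6; q5-a>q6; q5-b>q9; q5-c>q6; q6-a>q0; q6-b>q10; q6-c>q0; q7-a>q0; q7-b>q11; q7-c>q0; q8-a>q0; q8-b>q12; q8-c>q0; q9-a>q0; q9-b>q13; q9-c>q0; q10-a>q1; q10-b>q14; q10-c>q1; q11-a>q1; q11-b>q15; q11-c>q1; q12-a>q1; q12-b>q16; q12-c>q1; q13-a>q16; q13-b>q16; q13-c>q16; q14-a>q3; q14-b>q17; q14-c>q3; q15-a>q3; q15-b>q18; q15-c>q3; q16-a>q18; q16-b>q18; q16-c>q18; q17-a>q6; q17-b>q19; q17-c>q6; q18-a>q19; q18-b>q19; q18-c>q19; q19-a>q13; q19-b>q13; q19-c>q13

Build one automaton per condition and run them in lockstep. The first has 4 states tracking the input length modulo 4; the second has 5 states tracking whether and how much of `bbbb` has been seen. A product state is a pair (one from each), accepting exactly when both do.
20 states suffice.
          a    b    c  
>  q0     q1   q2   q1 
   q1     q3   q4   q3 
   q2     q3   q5   q3 
   q3     q6   q7   q6 
   q4     q6   q8   q6 
   q5     q6   q9   q6 
   q6     q0  q10   q0 
   q7     q0  q11   q0 
   q8     q0  q12   q0 
   q9     q0  q13   q0 
   q10    q1  q14   q1 
   q11    q1  q15   q1 
   q12    q1  q16   q1 
 * q13   q16  q16  q16 
   q14    q3  q17   q3 
   q15    q3  q18   q3 
   q16   q18  q18  q18 
   q17    q6  q19   q6 
   q18   q19  q19  q19 
   q19   q13  q13  q13 
(> = start, * = accepting)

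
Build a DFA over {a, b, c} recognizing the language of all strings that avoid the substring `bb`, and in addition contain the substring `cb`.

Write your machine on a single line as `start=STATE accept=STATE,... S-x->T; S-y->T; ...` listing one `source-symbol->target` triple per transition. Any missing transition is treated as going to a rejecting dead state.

start=q0; accept=q4,q6; q0-a->q0; q0-b->q1; q0-c->q2; q1-a->q0; q1-b->q3; q1-c->q2; q2-a->q0; q2-b->q4; q2-c->q2; q3-a->q3; q3-b->q3; q3-c->q5; q4-a->q6; q4-b->q7; q4-c->q6; q5-a->q3; q5-b->q7; q5-c->q5; q6-a->q6; q6-b->q4; q6-c->q6; q7-a->q7; q7-b->q7; q7-c->q7

Handle the two conditions separately and then intersect. The first has 3 states tracking partial matches of the forbidden pattern `bb`; the second has 3 states tracking whether and how much of `cb` has been seen. A product state is a pair (one from each), accepting exactly when both do.
        a   b   c  
>  q0   q0  q1  q2 
   q1   q0  q3  q2 
   q2   q0  q4  q2 
   q3   q3  q3  q5 
 * q4   q6  q7  q6 
   q5   q3  q7  q5 
 * q6   q6  q4  q6 
   q7   q7  q7  q7 
(> = start, * = accepting)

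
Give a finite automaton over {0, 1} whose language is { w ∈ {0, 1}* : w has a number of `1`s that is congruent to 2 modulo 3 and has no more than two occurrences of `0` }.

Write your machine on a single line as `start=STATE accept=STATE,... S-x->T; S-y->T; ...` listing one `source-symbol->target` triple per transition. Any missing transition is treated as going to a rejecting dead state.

Handle the two conditions separately and then intersect. The first has 3 states tracking the count of `1`s modulo 3; the second has 4 states tracking the count of `0`s, saturating at 3. A product state is a pair (one from each), accepting exactly when both do. After merging equivalent states the machine shrinks.
10 states suffice.
       0  1 
>  A   B  C 
   B   D  E 
   C   E  F 
   D   G  H 
   E   H  I 
 * F   I  A 
   G   G  G 
   H   G  J 
 * I   J  B 
 * J   G  D 
(> = start, * = accepting)

start=A; accept=F,I,J; A-0->B; A-1->C; B-0->D; B-1->E; C-0->E; C-1->F; D-0->G; D-1->H; E-0->H; E-1->I; F-0->I; F-1->A; G-0->G; G-1->G; H-0->G; H-1->J; I-0->J; I-1->B; J-0->G; J-1->D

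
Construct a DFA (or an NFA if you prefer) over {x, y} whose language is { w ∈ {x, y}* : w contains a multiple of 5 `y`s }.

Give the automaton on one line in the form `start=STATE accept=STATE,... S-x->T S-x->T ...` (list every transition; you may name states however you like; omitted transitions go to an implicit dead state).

start=s0 accept=s0 s0-x->s0 s0-y->s1 s1-x->s1 s1-y->s2 s2-x->s2 s2-y->s3 s3-x->s3 s3-y->s4 s4-x->s4 s4-y->s0

Keep the running count of `y`s modulo 5: each `y` advances along the cycle s0 → s1 → s2 → s3 → s4 → s0 while other symbols loop. Accept at s0.
With 5 states:
        x   y  
>* s0   s0  s1 
   s1   s1  s2 
   s2   s2  s3 
   s3   s3  s4 
   s4   s4  s0 
(> = start, * = accepting)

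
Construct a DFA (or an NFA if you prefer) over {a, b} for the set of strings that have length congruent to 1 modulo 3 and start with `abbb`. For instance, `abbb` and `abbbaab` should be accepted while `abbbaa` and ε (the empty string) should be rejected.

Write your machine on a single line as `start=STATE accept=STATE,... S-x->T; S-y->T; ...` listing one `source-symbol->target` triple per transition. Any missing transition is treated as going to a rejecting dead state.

start=s0; accept=s5; s0-a->s1; s0-b->s2; s1-a->s2; s1-b->s3; s2-a->s2; s2-b->s2; s3-a->s2; s3-b->s4; s4-a->s2; s4-b->s5; s5-a->s6; s5-b->s6; s6-a->s7; s6-b->s7; s7-a->s5; s7-b->s5

Build one automaton per condition and run them in lockstep. One (3 states) tracks the input length modulo 3; the other (6 states) tracks whether the input so far still matches the prefix `abbb`. Each combined state is a pair, one component from each; accept when both components accept. Minimizing collapses redundant product states.
An 8-state machine:
        a   b  
>  s0   s1  s2 
   s1   s2  s3 
   s2   s2  s2 
   s3   s2  s4 
   s4   s2  s5 
 * s5   s6  s6 
   s6   s7  s7 
   s7   s5  s5 
(> = start, * = accepting)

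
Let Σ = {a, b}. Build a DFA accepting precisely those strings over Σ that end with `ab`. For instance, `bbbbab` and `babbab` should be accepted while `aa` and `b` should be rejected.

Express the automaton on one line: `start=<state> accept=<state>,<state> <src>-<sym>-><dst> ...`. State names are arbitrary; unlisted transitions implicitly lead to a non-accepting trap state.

start=s0 accept=s2 s0-a->s1 s0-b->s0 s1-a->s1 s1-b->s2 s2-a->s1 s2-b->s0

Remember how much of `ab` the current input suffix matches. State s0 means no match yet; s1 means the last symbol is `a`; s2 means the last 2 symbols are `ab`. Only s2 accepts. On a mismatch, fall back to the longest proper suffix that is still a prefix of `ab`.
        a   b  
>  s0   s1  s0 
   s1   s1  s2 
 * s2   s1  s0 
(> = start, * = accepting)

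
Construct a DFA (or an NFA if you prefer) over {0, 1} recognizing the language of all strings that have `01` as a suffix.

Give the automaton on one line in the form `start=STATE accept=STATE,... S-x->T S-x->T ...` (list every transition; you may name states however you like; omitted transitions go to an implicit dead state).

Remember how much of `01` the current input suffix matches. State q0 means no match yet; q1 means the last symbol is `0`; q2 means the last 2 symbols are `01`. Only q2 accepts. On a mismatch, fall back to the longest proper suffix that is still a prefix of `01`.
A 3-state machine:
        0   1  
>  q0   q1  q0 
   q1   q1  q2 
 * q2   q1  q0 
(> = start, * = accepting)

start=q0 accept=q2 q0-0->q1 q0-1->q0 q1-0->q1 q1-1->q2 q2-0->q1 q2-1->q0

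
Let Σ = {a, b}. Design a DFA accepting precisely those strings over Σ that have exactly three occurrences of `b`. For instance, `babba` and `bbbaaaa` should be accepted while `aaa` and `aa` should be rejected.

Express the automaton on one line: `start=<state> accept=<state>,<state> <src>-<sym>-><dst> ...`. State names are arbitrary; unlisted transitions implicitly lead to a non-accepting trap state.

Count `b`s, saturating at 4: states q0 through q3 mean 0 through 3 `b`s seen; q4 means more than 3. Each `b` increments (capped at q4); other symbols loop. Accept from {q3}.
        a   b  
>  q0   q0  q1 
   q1   q1  q2 
   q2   q2  q3 
 * q3   q3  q4 
   q4   q4  q4 
(> = start, * = accepting)

start=q0 accept=q3 q0-a->q0 q0-b->q1 q1-a->q1 q1-b->q2 q2-a->q2 q2-b->q3 q3-a->q3 q3-b->q4 q4-a->q4 q4-b->q4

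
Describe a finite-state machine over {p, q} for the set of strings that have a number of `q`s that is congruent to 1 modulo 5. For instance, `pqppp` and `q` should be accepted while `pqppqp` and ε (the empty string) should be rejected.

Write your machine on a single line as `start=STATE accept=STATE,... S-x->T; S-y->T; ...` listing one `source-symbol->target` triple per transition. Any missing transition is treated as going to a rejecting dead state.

start=A; accept=B; A-p->A; A-q->B; B-p->B; B-q->C; C-p->C; C-q->D; D-p->D; D-q->E; E-p->E; E-q->A

Keep the running count of `q`s modulo 5: each `q` advances along the cycle A → B → C → D → E → A while other symbols loop. Accept at B.
5 states suffice.
       p  q 
>  A   A  B 
 * B   B  C 
   C   C  D 
   D   D  E 
   E   E  A 
(> = start, * = accepting)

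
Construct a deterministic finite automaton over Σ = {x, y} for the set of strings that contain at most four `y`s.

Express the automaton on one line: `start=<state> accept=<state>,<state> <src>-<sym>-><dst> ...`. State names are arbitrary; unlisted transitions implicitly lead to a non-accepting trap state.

Count `y`s, saturating at 5: states A through E mean 0 through 4 `y`s seen; F means more than 4. Each `y` increments (capped at F); other symbols loop. Accept from {A, B, C, D, E}.
With 6 states:
       x  y 
>* A   A  B 
 * B   B  C 
 * C   C  D 
 * D   D  E 
 * E   E  F 
   F   F  F 
(> = start, * = accepting)

start=A accept=A,B,C,D,E A-x->A A-y->B B-x->B B-y->C C-x->C C-y->D D-x->D D-y->E E-x->E E-y->F F-x->F F-y->F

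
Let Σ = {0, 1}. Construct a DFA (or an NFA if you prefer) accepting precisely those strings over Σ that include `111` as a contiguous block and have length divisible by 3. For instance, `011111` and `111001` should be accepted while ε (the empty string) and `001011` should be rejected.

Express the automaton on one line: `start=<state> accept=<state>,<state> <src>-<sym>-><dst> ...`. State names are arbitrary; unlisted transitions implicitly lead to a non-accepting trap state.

start=q0 accept=q8 q0-0->q1 q0-1->q2 q1-0->q3 q1-1->q4 q2-0->q3 q2-1->q5 q3-0->q0 q3-1->q6 q4-0->q0 q4-1->q7 q5-0->q0 q5-1->q8 q6-0->q1 q6-1->q9 q7-0->q1 q7-1->q10 q8-0->q10 q8-1->q10 q9-0->q3 q9-1->q11 q10-0->q11 q10-1->q11 q11-0->q8 q11-1->q8

Run two small machines in parallel and take their product. The first has 4 states tracking whether and how much of `111` has been seen; the second has 3 states tracking the input length modulo 3. A product state is a pair (one from each), accepting exactly when both do.
          0    1  
>  q0     q1   q2 
   q1     q3   q4 
   q2     q3   q5 
   q3     q0   q6 
   q4     q0   q7 
   q5     q0   q8 
   q6     q1   q9 
   q7     q1  q10 
 * q8    q10  q10 
   q9     q3  q11 
   q10   q11  q11 
   q11    q8   q8 
(> = start, * = accepting)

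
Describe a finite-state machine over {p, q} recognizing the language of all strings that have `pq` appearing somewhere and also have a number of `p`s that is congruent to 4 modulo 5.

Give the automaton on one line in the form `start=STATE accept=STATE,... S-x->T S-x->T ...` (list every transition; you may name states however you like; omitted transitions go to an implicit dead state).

start=s0 accept=s9 s0-p->s1 s0-q->s0 s1-p->s2 s1-q->s3 s2-p->s4 s2-q->s5 s3-p->s5 s3-q->s3 s4-p->s6 s4-q->s7 s5-p->s7 s5-q->s5 s6-p->s8 s6-q->s9 s7-p->s9 s7-q->s7 s8-p->s1 s8-q->s10 s9-p->s10 s9-q->s9 s10-p->s3 s10-q->s10

Handle the two conditions separately and then intersect. The first has 3 states tracking whether and how much of `pq` has been seen; the second has 5 states tracking the count of `p`s modulo 5. A product state is a pair (one from each), accepting exactly when both do.
          p    q  
>  s0     s1   s0 
   s1     s2   s3 
   s2     s4   s5 
   s3     s5   s3 
   s4     s6   s7 
   s5     s7   s5 
   s6     s8   s9 
   s7     s9   s7 
   s8     s1  s10 
 * s9    s10   s9 
   s10    s3  s10 
(> = start, * = accepting)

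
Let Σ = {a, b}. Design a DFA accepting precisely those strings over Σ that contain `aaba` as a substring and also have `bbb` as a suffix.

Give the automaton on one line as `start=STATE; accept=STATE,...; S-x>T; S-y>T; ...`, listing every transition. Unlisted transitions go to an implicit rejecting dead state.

Handle the two conditions separately and then intersect. One (5 states) tracks whether and how much of `aaba` has been seen; the other (4 states) tracks how much of the suffix `bbb` has currently been matched. Each combined state is a pair, one component from each; accept when both components accept.
11 states suffice.
          a    b  
>  S0     S1   S2 
   S1     S3   S2 
   S2     S1   S4 
   S3     S3   S5 
   S4     S1   S6 
   S5     S7   S4 
   S6     S1   S6 
   S7     S7   S8 
   S8     S7   S9 
   S9     S7  S10 
 * S10    S7  S10 
(> = start, * = accepting)

start=S0; accept=S10; S0-a>S1; S0-b>S2; S1-a>S3; S1-b>S2; S2-a>S1; S2-b>S4; S3-a>S3; S3-b>S5; S4-a>S1; S4-b>S6; S5-a>S7; S5-b>S4; S6-a>S1; S6-b>S6; S7-a>S7; S7-b>S8; S8-a>S7; S8-b>S9; S9-a>S7; S9-b>S10; S10-a>S7; S10-b>S10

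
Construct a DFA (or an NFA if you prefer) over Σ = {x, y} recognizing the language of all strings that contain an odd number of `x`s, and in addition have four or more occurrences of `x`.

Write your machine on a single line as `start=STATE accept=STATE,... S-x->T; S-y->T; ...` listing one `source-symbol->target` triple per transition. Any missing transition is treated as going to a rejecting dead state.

start=q0; accept=q5; q0-x->q1; q0-y->q0; q1-x->q2; q1-y->q1; q2-x->q3; q2-y->q2; q3-x->q4; q3-y->q3; q4-x->q5; q4-y->q4; q5-x->q6; q5-y->q5; q6-x->q5; q6-y->q6

Handle the two conditions separately and then intersect. One (2 states) tracks the count of `x`s modulo 2; the other (6 states) tracks the count of `x`s, saturating at 5. Each combined state is a pair, one component from each; accept when both components accept.
With 7 states:
        x   y  
>  q0   q1  q0 
   q1   q2  q1 
   q2   q3  q2 
   q3   q4  q3 
   q4   q5  q4 
 * q5   q6  q5 
   q6   q5  q6 
(> = start, * = accepting)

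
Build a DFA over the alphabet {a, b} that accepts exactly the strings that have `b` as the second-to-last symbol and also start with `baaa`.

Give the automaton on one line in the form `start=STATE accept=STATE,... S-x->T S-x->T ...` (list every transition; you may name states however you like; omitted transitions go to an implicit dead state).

Build one automaton per condition and run them in lockstep. The first has 7 states tracking the last 2 symbols read; the second has 6 states tracking whether the input so far still matches the prefix `baaa`. A product state is a pair (one from each), accepting exactly when both do. Equivalent product states are then merged.
        a   b  
>  q0   q1  q2 
   q1   q1  q1 
   q2   q3  q1 
   q3   q4  q1 
   q4   q5  q1 
   q5   q5  q6 
   q6   q7  q8 
 * q7   q5  q6 
 * q8   q7  q8 
(> = start, * = accepting)

start=q0 accept=q7,q8 q0-a->q1 q0-b->q2 q1-a->q1 q1-b->q1 q2-a->q3 q2-b->q1 q3-a->q4 q3-b->q1 q4-a->q5 q4-b->q1 q5-a->q5 q5-b->q6 q6-a->q7 q6-b->q8 q7-a->q5 q7-b->q6 q8-a->q7 q8-b->q8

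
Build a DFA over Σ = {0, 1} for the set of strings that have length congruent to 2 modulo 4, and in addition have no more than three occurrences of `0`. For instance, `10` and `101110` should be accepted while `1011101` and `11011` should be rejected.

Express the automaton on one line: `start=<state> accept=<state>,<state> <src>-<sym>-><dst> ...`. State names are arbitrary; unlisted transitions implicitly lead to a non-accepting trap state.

start=S0 accept=S3,S4,S5,S16 S0-0->S1 S0-1->S2 S1-0->S3 S1-1->S4 S2-0->S4 S2-1->S5 S3-0->S6 S3-1->S7 S4-0->S7 S4-1->S8 S5-0->S8 S5-1->S9 S6-0->S10 S6-1->S11 S7-0->S11 S7-1->S12 S8-0->S12 S8-1->S13 S9-0->S13 S9-1->S0 S10-0->S10 S10-1->S10 S11-0->S10 S11-1->S14 S12-0->S14 S12-1->S15 S13-0->S15 S13-1->S1 S14-0->S10 S14-1->S16 S15-0->S16 S15-1->S3 S16-0->S10 S16-1->S6

Build one automaton per condition and run them in lockstep. The first has 4 states tracking the input length modulo 4; the second has 5 states tracking the count of `0`s, saturating at 4. A product state is a pair (one from each), accepting exactly when both do. After merging equivalent states the machine shrinks.
With 17 states:
          0    1  
>  S0     S1   S2 
   S1     S3   S4 
   S2     S4   S5 
 * S3     S6   S7 
 * S4     S7   S8 
 * S5     S8   S9 
   S6    S10  S11 
   S7    S11  S12 
   S8    S12  S13 
   S9    S13   S0 
   S10   S10  S10 
   S11   S10  S14 
   S12   S14  S15 
   S13   S15   S1 
   S14   S10  S16 
   S15   S16   S3 
 * S16   S10   S6 
(> = start, * = accepting)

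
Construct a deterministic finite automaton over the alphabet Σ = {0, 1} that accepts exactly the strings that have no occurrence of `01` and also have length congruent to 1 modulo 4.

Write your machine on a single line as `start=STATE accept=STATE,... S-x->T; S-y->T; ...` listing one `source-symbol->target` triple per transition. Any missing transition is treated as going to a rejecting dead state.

start=S0; accept=S1,S2; S0-0->S1; S0-1->S2; S1-0->S3; S1-1->S4; S2-0->S3; S2-1->S5; S3-0->S6; S3-1->S7; S4-0->S7; S4-1->S7; S5-0->S6; S5-1->S8; S6-0->S9; S6-1->S10; S7-0->S10; S7-1->S10; S8-0->S9; S8-1->S0; S9-0->S1; S9-1->S11; S10-0->S11; S10-1->S11; S11-0->S4; S11-1->S4

Run two small machines in parallel and take their product. One (3 states) tracks partial matches of the forbidden pattern `01`; the other (4 states) tracks the input length modulo 4. Each combined state is a pair, one component from each; accept when both components accept.
          0    1  
>  S0     S1   S2 
 * S1     S3   S4 
 * S2     S3   S5 
   S3     S6   S7 
   S4     S7   S7 
   S5     S6   S8 
   S6     S9  S10 
   S7    S10  S10 
   S8     S9   S0 
   S9     S1  S11 
   S10   S11  S11 
   S11    S4   S4 
(> = start, * = accepting)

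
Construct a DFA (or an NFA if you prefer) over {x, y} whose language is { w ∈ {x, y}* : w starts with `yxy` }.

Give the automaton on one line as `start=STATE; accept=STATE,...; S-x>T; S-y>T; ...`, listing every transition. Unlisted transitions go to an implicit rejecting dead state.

Walk along `yxy` while the input agrees: from s0 take `y` to s1, and so on. Any deviation drops to the rejecting sink s4. Once s3 is reached the prefix is confirmed and every continuation is accepted.
With 5 states:
        x   y  
>  s0   s4  s1 
   s1   s2  s4 
   s2   s4  s3 
 * s3   s3  s3 
   s4   s4  s4 
(> = start, * = accepting)

start=s0; accept=s3; s0-x>s4; s0-y>s1; s1-x>s2; s1-y>s4; s2-x>s4; s2-y>s3; s3-x>s3; s3-y>s3; s4-x>s4; s4-y>s4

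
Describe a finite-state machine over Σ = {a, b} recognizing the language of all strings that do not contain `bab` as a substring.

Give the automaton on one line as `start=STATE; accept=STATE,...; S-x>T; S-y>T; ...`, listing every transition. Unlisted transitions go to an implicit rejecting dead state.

Track partial matches of the forbidden pattern `bab`. State S3 is a dead state reached once `bab` has occurred; every other state accepts. S0 means no part of `bab` is currently matched.
A 4-state machine:
        a   b  
>* S0   S0  S1 
 * S1   S2  S1 
 * S2   S0  S3 
   S3   S3  S3 
(> = start, * = accepting)

start=S0; accept=S0,S1,S2; S0-a>S0; S0-b>S1; S1-a>S2; S1-b>S1; S2-a>S0; S2-b>S3; S3-a>S3; S3-b>S3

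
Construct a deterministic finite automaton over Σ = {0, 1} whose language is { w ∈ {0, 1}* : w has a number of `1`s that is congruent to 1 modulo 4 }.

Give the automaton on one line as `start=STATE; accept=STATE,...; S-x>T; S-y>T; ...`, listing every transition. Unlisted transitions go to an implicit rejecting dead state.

start=A; accept=B; A-0>A; A-1>B; B-0>B; B-1>C; C-0>C; C-1>D; D-0>D; D-1>A

The only thing that matters is how many `1`s have appeared, reduced mod 4. Use one state per residue: A for 0, …, D for 3. Reading `1` moves to the next residue; anything else stays put. B is accepting.
       0  1 
>  A   A  B 
 * B   B  C 
   C   C  D 
   D   D  A 
(> = start, * = accepting)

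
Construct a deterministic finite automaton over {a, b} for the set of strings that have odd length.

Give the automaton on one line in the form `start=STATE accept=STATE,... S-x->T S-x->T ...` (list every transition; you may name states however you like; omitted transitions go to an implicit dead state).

Only the length mod 2 matters, so use a 2-cycle: from any state, every input symbol moves to the next state, wrapping s1 back to s0. Mark s1 accepting.
2 states suffice.
        a   b  
>  s0   s1  s1 
 * s1   s0  s0 
(> = start, * = accepting)

start=s0 accept=s1 s0-a->s1 s0-b->s1 s1-a->s0 s1-b->s0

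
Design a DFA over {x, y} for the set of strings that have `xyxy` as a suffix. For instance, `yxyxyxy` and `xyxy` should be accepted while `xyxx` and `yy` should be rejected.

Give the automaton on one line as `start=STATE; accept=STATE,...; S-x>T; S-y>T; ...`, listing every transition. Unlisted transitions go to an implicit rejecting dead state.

start=q0; accept=q4; q0-x>q1; q0-y>q0; q1-x>q1; q1-y>q2; q2-x>q3; q2-y>q0; q3-x>q1; q3-y>q4; q4-x>q3; q4-y>q0

Remember how much of `xyxy` the current input suffix matches. State q0 means no match yet; q1 means the last symbol is `x`; q2 means the last 2 symbols are `xy`; q3 means the last 3 symbols are `xyx`; q4 means the last 4 symbols are `xyxy`. Only q4 accepts. On a mismatch, fall back to the longest proper suffix that is still a prefix of `xyxy`.
A 5-state machine:
        x   y  
>  q0   q1  q0 
   q1   q1  q2 
   q2   q3  q0 
   q3   q1  q4 
 * q4   q3  q0 
(> = start, * = accepting)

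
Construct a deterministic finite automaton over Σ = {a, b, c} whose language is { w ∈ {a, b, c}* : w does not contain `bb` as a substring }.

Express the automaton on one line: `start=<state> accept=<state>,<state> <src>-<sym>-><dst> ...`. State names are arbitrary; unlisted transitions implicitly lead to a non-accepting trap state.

start=S0 accept=S0,S1 S0-a->S0 S0-b->S1 S0-c->S0 S1-a->S0 S1-b->S2 S1-c->S0 S2-a->S2 S2-b->S2 S2-c->S2

Track partial matches of the forbidden pattern `bb`. State S2 is a dead state reached once `bb` has occurred; every other state accepts. S0 means no part of `bb` is currently matched.
A 3-state machine:
        a   b   c  
>* S0   S0  S1  S0 
 * S1   S0  S2  S0 
   S2   S2  S2  S2 
(> = start, * = accepting)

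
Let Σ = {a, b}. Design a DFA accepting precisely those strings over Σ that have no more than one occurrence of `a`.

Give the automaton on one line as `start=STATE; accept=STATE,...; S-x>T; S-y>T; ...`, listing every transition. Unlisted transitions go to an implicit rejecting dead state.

Only the number of `a`s matters, and only up to 2. Make a chain s0 → s1 → s2 advanced by each `a` (with s2 absorbing); every other symbol self-loops. The accepting set is {s0, s1}.
        a   b  
>* s0   s1  s0 
 * s1   s2  s1 
   s2   s2  s2 
(> = start, * = accepting)

start=s0; accept=s0,s1; s0-a>s1; s0-b>s0; s1-a>s2; s1-b>s1; s2-a>s2; s2-b>s2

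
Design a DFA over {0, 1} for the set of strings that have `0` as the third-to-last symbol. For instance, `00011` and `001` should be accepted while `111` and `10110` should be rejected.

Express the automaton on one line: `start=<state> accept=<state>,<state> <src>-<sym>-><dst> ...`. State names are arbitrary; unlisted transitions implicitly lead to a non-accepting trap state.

A DFA must remember the last 3 symbols (since which symbol is third-to-last isn't known until the input ends). Use one state per possible window of the last ≤3 symbols; accept from those whose window starts with `0`.
15 states suffice.
          0    1  
>  s0     s1   s2 
   s1     s3   s4 
   s2     s5   s6 
   s3     s7   s8 
   s4     s9  s10 
   s5    s11  s12 
   s6    s13  s14 
 * s7     s7   s8 
 * s8     s9  s10 
 * s9    s11  s12 
 * s10   s13  s14 
   s11    s7   s8 
   s12    s9  s10 
   s13   s11  s12 
   s14   s13  s14 
(> = start, * = accepting)

start=s0 accept=s7,s8,s9,s10 s0-0->s1 s0-1->s2 s1-0->s3 s1-1->s4 s2-0->s5 s2-1->s6 s3-0->s7 s3-1->s8 s4-0->s9 s4-1->s10 s5-0->s11 s5-1->s12 s6-0->s13 s6-1->s14 s7-0->s7 s7-1->s8 s8-0->s9 s8-1->s10 s9-0->s11 s9-1->s12 s10-0->s13 s10-1->s14 s11-0->s7 s11-1->s8 s12-0->s9 s12-1->s10 s13-0->s11 s13-1->s12 s14-0->s13 s14-1->s14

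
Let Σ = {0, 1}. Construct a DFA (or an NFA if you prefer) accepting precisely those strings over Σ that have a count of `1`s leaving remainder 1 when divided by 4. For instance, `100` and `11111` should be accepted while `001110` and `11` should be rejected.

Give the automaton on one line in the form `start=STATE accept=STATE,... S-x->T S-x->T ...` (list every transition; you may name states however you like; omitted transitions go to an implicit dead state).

start=q0 accept=q1 q0-0->q0 q0-1->q1 q1-0->q1 q1-1->q2 q2-0->q2 q2-1->q3 q3-0->q3 q3-1->q0

Keep the running count of `1`s modulo 4: each `1` advances along the cycle q0 → q1 → q2 → q3 → q0 while other symbols loop. Accept at q1.
A 4-state machine:
        0   1  
>  q0   q0  q1 
 * q1   q1  q2 
   q2   q2  q3 
   q3   q3  q0 
(> = start, * = accepting)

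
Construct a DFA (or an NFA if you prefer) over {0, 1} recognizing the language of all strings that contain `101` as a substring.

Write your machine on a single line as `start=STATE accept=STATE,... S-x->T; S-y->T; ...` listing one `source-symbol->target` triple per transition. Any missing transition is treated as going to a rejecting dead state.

start=q0; accept=q3; q0-0->q0; q0-1->q1; q1-0->q2; q1-1->q1; q2-0->q0; q2-1->q3; q3-0->q3; q3-1->q3

States q0..q2 record the length of the longest prefix of `101` that matches the current input suffix. Reaching q3 means `101` has been seen, and we stay there forever. Accept from q3.
A 4-state machine:
        0   1  
>  q0   q0  q1 
   q1   q2  q1 
   q2   q0  q3 
 * q3   q3  q3 
(> = start, * = accepting)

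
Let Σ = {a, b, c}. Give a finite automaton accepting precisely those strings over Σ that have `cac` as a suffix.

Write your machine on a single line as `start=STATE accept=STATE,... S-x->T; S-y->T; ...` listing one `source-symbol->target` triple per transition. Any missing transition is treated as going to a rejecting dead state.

start=q0; accept=q3; q0-a->q0; q0-b->q0; q0-c->q1; q1-a->q2; q1-b->q0; q1-c->q1; q2-a->q0; q2-b->q0; q2-c->q3; q3-a->q2; q3-b->q0; q3-c->q1

Let each state record the length of the longest suffix of the input read so far that is also a prefix of `cac`. q1 means the last symbol is `c`; q2 means the last 2 symbols are `ca`; q3 means the last 3 symbols are `cac`. Accept only at q3, where the string currently ends in `cac`.
4 states suffice.
        a   b   c  
>  q0   q0  q0  q1 
   q1   q2  q0  q1 
   q2   q0  q0  q3 
 * q3   q2  q0  q1 
(> = start, * = accepting)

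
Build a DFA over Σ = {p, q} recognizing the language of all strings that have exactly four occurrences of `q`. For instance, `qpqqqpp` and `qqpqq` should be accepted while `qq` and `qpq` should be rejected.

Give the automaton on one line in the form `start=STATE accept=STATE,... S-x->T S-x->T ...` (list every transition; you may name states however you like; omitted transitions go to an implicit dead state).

Only the number of `q`s matters, and only up to 5. Make a chain A → B → C → D → E → F advanced by each `q` (with F absorbing); every other symbol self-loops. The accepting set is {E}.
       p  q 
>  A   A  B 
   B   B  C 
   C   C  D 
   D   D  E 
 * E   E  F 
   F   F  F 
(> = start, * = accepting)

start=A accept=E A-p->A A-q->B B-p->B B-q->C C-p->C C-q->D D-p->D D-q->E E-p->E E-q->F F-p->F F-q->F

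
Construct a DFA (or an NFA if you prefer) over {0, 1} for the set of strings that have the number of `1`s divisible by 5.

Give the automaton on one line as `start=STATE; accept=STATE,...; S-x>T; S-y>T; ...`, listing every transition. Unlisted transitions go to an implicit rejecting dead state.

start=q0; accept=q0; q0-0>q0; q0-1>q1; q1-0>q1; q1-1>q2; q2-0>q2; q2-1>q3; q3-0>q3; q3-1>q4; q4-0>q4; q4-1>q0

Keep the running count of `1`s modulo 5: each `1` advances along the cycle q0 → q1 → q2 → q3 → q4 → q0 while other symbols loop. Accept at q0.
5 states suffice.
        0   1  
>* q0   q0  q1 
   q1   q1  q2 
   q2   q2  q3 
   q3   q3  q4 
   q4   q4  q0 
(> = start, * = accepting)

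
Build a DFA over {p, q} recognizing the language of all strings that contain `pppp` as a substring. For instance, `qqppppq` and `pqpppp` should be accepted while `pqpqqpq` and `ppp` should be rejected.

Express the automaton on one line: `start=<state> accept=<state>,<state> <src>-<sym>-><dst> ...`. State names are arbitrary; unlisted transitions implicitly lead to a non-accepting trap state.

Track how much of `pppp` has been matched so far: state S0 is no progress, S4 is the absorbing accept state reached once `pppp` has occurred. Intermediate states record partial matches; on a mismatch, fall back to the longest reusable overlap.
A 5-state machine:
        p   q  
>  S0   S1  S0 
   S1   S2  S0 
   S2   S3  S0 
   S3   S4  S0 
 * S4   S4  S4 
(> = start, * = accepting)

start=S0 accept=S4 S0-p->S1 S0-q->S0 S1-p->S2 S1-q->S0 S2-p->S3 S2-q->S0 S3-p->S4 S3-q->S0 S4-p->S4 S4-q->S4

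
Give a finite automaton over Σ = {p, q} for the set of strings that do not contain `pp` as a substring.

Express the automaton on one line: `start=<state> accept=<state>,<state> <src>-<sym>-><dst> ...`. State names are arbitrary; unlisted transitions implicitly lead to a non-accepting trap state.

start=s0 accept=s0,s1 s0-p->s1 s0-q->s0 s1-p->s2 s1-q->s0 s2-p->s2 s2-q->s2

This is the complement of 'contains `pp`'. Use the same substring-matching states — s0 through s2 holding how much of `pp` has just been matched — but flip the accepting set: everything except the trap s2 accepts.
        p   q  
>* s0   s1  s0 
 * s1   s2  s0 
   s2   s2  s2 
(> = start, * = accepting)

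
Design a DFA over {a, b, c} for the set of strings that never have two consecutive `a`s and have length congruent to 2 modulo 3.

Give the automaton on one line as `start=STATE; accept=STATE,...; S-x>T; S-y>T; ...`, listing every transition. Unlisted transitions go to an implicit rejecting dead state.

start=s0; accept=s4,s5; s0-a>s1; s0-b>s2; s0-c>s2; s1-a>s3; s1-b>s4; s1-c>s4; s2-a>s5; s2-b>s4; s2-c>s4; s3-a>s3; s3-b>s3; s3-c>s3; s4-a>s6; s4-b>s0; s4-c>s0; s5-a>s3; s5-b>s0; s5-c>s0; s6-a>s3; s6-b>s2; s6-c>s2

Run two small machines in parallel and take their product. One (3 states) tracks partial matches of the forbidden pattern `aa`; the other (3 states) tracks the input length modulo 3. Each combined state is a pair, one component from each; accept when both components accept. Minimizing collapses redundant product states.
With 7 states:
        a   b   c  
>  s0   s1  s2  s2 
   s1   s3  s4  s4 
   s2   s5  s4  s4 
   s3   s3  s3  s3 
 * s4   s6  s0  s0 
 * s5   s3  s0  s0 
   s6   s3  s2  s2 
(> = start, * = accepting)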